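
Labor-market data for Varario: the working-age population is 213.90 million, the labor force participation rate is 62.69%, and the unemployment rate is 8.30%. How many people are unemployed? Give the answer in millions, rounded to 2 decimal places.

About 11.13 million are unemployed.

Labor force = 0.6269 × 213.90 = 134.09 million.
Unemployed = 0.0830 × 134.09 ≈ 11.13 million.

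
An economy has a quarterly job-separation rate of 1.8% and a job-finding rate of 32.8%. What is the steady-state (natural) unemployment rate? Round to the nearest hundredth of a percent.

Steady-state unemployment rate ≈ 5.20%.

At steady state the flows balance: s·E = f·U, so U/(E+U) = s/(s+f).
u* = 1.8 / (1.8 + 32.8) = 1.8 / 34.60 = 5.20%.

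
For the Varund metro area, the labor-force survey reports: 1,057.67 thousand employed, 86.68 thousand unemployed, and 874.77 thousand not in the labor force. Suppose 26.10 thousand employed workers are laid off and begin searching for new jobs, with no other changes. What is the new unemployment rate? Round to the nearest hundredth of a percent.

New unemployment rate ≈ 9.86%.

Initially, labor force = 1,057.67 + 86.68 = 1,144.35 thousand, so u = 86.68/1,144.35 = 7.57%.
After the change, employed falls and unemployed rises by 26.10; labor force unchanged → E = 1,031.57, U = 112.78, labor force = 1,144.35 thousand.
New unemployment rate = 112.78 / 1,144.35 = 9.86%.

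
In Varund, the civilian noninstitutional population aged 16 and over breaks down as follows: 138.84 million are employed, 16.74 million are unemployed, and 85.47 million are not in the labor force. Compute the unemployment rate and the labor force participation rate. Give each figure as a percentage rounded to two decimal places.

Labor force = employed + unemployed = 138.84 + 16.74 = 155.58 million.
Working-age population = 155.58 + 85.47 = 241.05 million.
Unemployment rate = 16.74 / 155.58 = 10.76%.
Labor force participation rate = 155.58 / 241.05 = 64.54%.

Unemployment rate ≈ 10.76%; labor force participation rate ≈ 64.54%.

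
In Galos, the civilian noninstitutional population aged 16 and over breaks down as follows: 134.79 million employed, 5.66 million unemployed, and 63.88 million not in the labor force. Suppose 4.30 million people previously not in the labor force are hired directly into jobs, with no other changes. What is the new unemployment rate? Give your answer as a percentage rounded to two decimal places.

New unemployment rate ≈ 3.91%.

Initially, labor force = 134.79 + 5.66 = 140.45 million, so u = 5.66/140.45 = 4.03%.
After the change, employed and labor force both rise by 4.30; unemployed unchanged → E = 139.09, U = 5.66, labor force = 144.75 million.
New unemployment rate = 5.66 / 144.75 = 3.91%.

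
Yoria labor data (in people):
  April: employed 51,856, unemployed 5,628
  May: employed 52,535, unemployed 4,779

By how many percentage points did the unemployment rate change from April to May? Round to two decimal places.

April: labor force = 51,856 + 5,628 = 57,484; u = 5,628/57,484 = 9.79%.
May: labor force = 52,535 + 4,779 = 57,314; u = 4,779/57,314 = 8.34%.
Change = 8.34% − 9.79% = −1.45 pp.

The unemployment rate changed by −1.45 percentage points.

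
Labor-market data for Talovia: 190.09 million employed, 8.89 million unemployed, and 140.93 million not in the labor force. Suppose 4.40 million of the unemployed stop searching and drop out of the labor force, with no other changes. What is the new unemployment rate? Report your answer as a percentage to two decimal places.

New unemployment rate ≈ 2.31%.

Initially, labor force = 190.09 + 8.89 = 198.98 million, so u = 8.89/198.98 = 4.47%.
After the change, unemployed and labor force both fall by 4.40 → E = 190.09, U = 4.49, labor force = 194.58 million.
New unemployment rate = 4.49 / 194.58 = 2.31%.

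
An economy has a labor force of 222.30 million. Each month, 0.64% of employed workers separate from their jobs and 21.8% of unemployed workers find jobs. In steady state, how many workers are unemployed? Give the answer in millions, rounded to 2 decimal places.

About 6.34 million are unemployed in steady state.

Steady-state unemployment rate u* = s/(s+f) = 0.64/(0.64+21.8) = 0.028520.
Unemployed = u* × labor force = 0.028520 × 222.30 ≈ 6.34 million.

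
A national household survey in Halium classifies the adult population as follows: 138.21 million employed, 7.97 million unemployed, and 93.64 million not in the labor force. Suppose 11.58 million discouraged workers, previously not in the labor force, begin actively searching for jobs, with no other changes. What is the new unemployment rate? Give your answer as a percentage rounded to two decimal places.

New unemployment rate ≈ 12.39%.

Initially, labor force = 138.21 + 7.97 = 146.18 million, so u = 7.97/146.18 = 5.45%.
After the change, unemployed and labor force both rise by 11.58 → E = 138.21, U = 19.55, labor force = 157.76 million.
New unemployment rate = 19.55 / 157.76 = 12.39%.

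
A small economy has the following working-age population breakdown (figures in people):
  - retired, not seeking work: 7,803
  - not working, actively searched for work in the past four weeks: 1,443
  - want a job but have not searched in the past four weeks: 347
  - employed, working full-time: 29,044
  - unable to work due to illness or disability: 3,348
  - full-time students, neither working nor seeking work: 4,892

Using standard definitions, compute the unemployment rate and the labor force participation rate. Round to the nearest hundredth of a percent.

Unemployment rate ≈ 4.73%; labor force participation rate ≈ 65.04%.

Employed = 29,044.
Unemployed = 1,443.
Labor force = 29,044 + 1,443 = 30,487.
Not in labor force = 7,803 + 347 + 3,348 + 4,892 = 16,390 (those not working and not actively searching are outside the labor force — including those who want a job but have given up searching).
Civilian working-age population = 30,487 + 16,390 = 46,877.
Unemployment rate = 1,443 / 30,487 = 4.73%.
Labor force participation rate = 30,487 / 46,877 = 65.04%.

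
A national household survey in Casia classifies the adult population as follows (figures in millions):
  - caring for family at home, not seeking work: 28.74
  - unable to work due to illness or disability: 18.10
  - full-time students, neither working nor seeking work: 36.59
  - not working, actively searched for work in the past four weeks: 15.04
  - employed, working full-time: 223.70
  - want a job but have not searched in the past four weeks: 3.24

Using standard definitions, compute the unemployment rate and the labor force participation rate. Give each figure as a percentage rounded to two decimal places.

Employed = 223.70 million.
Unemployed = 15.04 million.
Labor force = 223.70 + 15.04 = 238.74 million.
Not in labor force = 28.74 + 18.10 + 36.59 + 3.24 = 86.67 million (those not working and not actively searching are outside the labor force — including those who want a job but have given up searching).
Civilian working-age population = 238.74 + 86.67 = 325.41 million.
Unemployment rate = 15.04 / 238.74 = 6.30%.
Labor force participation rate = 238.74 / 325.41 = 73.37%.

Unemployment rate ≈ 6.30%; labor force participation rate ≈ 73.37%.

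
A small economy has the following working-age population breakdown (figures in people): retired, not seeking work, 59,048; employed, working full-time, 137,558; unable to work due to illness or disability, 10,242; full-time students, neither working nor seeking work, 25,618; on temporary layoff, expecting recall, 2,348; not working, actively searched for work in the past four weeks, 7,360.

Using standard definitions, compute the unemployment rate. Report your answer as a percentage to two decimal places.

Unemployment rate ≈ 6.59%.

Employed = 137,558.
Unemployed = 2,348 + 7,360 = 9,708 (jobless and actively searching, or on temporary layoff).
Labor force = 137,558 + 9,708 = 147,266.
Unemployment rate = 9,708 / 147,266 = 6.59%.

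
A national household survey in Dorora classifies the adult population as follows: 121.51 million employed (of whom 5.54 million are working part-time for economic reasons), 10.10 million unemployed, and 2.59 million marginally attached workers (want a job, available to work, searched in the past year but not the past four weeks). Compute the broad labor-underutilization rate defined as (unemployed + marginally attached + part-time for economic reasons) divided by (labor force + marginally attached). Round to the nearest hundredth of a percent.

Broad underutilization rate ≈ 13.58%.

Labor force = 121.51 + 10.10 = 131.61 million.
Numerator = 10.10 + 2.59 + 5.54 = 18.23 million.
Denominator = 131.61 + 2.59 = 134.20 million.
Broad rate = 18.23 / 134.20 = 13.58%.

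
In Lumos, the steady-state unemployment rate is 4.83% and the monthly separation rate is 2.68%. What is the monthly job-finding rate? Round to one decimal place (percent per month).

Job-finding rate ≈ 52.8% per month.

From u* = s/(s+f): f = s·(1−u)/u.
f = 2.68 × (1 − 0.0483) / 0.0483 = 2.5506 / 0.0483 ≈ 52.8% per month.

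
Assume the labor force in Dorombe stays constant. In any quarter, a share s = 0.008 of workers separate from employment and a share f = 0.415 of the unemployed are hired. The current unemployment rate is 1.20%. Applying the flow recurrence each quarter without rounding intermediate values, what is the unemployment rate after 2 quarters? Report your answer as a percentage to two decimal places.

Unemployment rate after two quarters ≈ 1.66%.

With a fixed labor force, u_{t+1} = u_t + s·(1−u_t) − f·u_t = u_t·(1−s−f) + s.
Here 1−s−f = 0.577 and s = 0.008.
u_1 = 0.012000 × 0.577 + 0.008 = 0.014924.
u_2 = 0.014924 × 0.577 + 0.008 = 0.016611.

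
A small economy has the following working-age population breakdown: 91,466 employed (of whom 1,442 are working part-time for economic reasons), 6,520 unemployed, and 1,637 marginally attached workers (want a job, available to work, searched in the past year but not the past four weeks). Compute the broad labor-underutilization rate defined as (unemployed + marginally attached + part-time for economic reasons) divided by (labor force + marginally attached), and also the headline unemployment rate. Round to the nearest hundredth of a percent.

Broad underutilization rate ≈ 9.64%; headline unemployment rate ≈ 6.65%.

Labor force = 91,466 + 6,520 = 97,986.
Numerator = 6,520 + 1,637 + 1,442 = 9,599.
Denominator = 97,986 + 1,637 = 99,623.
Broad rate = 9,599 / 99,623 = 9.64%.
Headline unemployment rate = 6,520 / 97,986 = 6.65%.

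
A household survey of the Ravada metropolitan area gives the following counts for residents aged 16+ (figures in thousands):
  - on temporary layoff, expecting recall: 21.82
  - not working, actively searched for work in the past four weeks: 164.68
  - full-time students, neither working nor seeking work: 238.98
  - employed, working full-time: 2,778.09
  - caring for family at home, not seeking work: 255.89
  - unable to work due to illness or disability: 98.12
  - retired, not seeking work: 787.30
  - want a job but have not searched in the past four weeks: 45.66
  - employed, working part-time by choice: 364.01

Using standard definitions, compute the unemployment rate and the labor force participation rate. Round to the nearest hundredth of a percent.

Employed = 2,778.09 + 364.01 = 3,142.10 thousand.
Unemployed = 21.82 + 164.68 = 186.50 thousand (jobless and actively searching, or on temporary layoff).
Labor force = 3,142.10 + 186.50 = 3,328.60 thousand.
Not in labor force = 238.98 + 255.89 + 98.12 + 787.30 + 45.66 = 1,425.95 thousand (those not working and not actively searching are outside the labor force — including those who want a job but have given up searching).
Civilian working-age population = 3,328.60 + 1,425.95 = 4,754.55 thousand.
Unemployment rate = 186.50 / 3,328.60 = 5.60%.
Labor force participation rate = 3,328.60 / 4,754.55 = 70.01%.

Unemployment rate ≈ 5.60%; labor force participation rate ≈ 70.01%.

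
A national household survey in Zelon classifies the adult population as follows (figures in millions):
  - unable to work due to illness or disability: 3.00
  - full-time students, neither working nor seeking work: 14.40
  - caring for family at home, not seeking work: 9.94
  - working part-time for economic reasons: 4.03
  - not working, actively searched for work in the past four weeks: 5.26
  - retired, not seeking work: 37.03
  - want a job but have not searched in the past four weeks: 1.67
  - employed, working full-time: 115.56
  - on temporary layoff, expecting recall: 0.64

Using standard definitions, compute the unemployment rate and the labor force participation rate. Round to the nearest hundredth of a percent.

Unemployment rate ≈ 4.70%; labor force participation rate ≈ 65.52%.

Employed = 4.03 + 115.56 = 119.59 million (anyone who worked, including part-time for economic reasons, counts as employed).
Unemployed = 5.26 + 0.64 = 5.90 million (jobless and actively searching, or on temporary layoff).
Labor force = 119.59 + 5.90 = 125.49 million.
Not in labor force = 3.00 + 14.40 + 9.94 + 37.03 + 1.67 = 66.04 million (those not working and not actively searching are outside the labor force — including those who want a job but have given up searching).
Civilian working-age population = 125.49 + 66.04 = 191.53 million.
Unemployment rate = 5.90 / 125.49 = 4.70%.
Labor force participation rate = 125.49 / 191.53 = 65.52%.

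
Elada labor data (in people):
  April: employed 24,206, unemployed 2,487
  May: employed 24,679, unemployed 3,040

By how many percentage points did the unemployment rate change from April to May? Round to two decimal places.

April: labor force = 24,206 + 2,487 = 26,693; u = 2,487/26,693 = 9.32%.
May: labor force = 24,679 + 3,040 = 27,719; u = 3,040/27,719 = 10.97%.
Change = 10.97% − 9.32% = +1.65 pp.

The unemployment rate changed by +1.65 percentage points.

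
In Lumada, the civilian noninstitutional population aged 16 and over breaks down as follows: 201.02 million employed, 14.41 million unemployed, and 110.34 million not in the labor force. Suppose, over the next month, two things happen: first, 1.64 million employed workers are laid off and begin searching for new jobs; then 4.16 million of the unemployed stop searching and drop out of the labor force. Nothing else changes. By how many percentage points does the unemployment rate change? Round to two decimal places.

Initially, labor force = 201.02 + 14.41 = 215.43 million, so u = 14.41/215.43 = 6.69%.
After the first change, employed falls and unemployed rises by 1.64; labor force unchanged → E = 199.38, U = 16.05, labor force = 215.43 million.
After the second change, unemployed and labor force both fall by 4.16 → E = 199.38, U = 11.89, labor force = 211.27 million.
New unemployment rate = 11.89 / 211.27 = 5.63%.
Change = 5.63% − 6.69% = −1.06 percentage points.

The unemployment rate changes by −1.06 percentage points.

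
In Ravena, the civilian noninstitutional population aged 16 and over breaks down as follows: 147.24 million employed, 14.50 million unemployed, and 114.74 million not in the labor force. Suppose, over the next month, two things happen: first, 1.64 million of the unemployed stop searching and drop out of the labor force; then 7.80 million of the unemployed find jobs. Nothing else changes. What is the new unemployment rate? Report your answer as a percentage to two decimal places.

New unemployment rate ≈ 3.16%.

Initially, labor force = 147.24 + 14.50 = 161.74 million, so u = 14.50/161.74 = 8.97%.
After the first change, unemployed and labor force both fall by 1.64 → E = 147.24, U = 12.86, labor force = 160.10 million.
After the second change, unemployed falls and employed rises by 7.80; labor force unchanged → E = 155.04, U = 5.06, labor force = 160.10 million.
New unemployment rate = 5.06 / 160.10 = 3.16%.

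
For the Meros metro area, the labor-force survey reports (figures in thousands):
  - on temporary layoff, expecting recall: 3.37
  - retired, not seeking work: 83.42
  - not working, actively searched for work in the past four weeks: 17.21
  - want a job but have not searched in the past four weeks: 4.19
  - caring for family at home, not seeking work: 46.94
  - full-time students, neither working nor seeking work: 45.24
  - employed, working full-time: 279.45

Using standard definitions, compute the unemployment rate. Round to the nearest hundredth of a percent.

Unemployment rate ≈ 6.86%.

Employed = 279.45 thousand.
Unemployed = 3.37 + 17.21 = 20.58 thousand (jobless and actively searching, or on temporary layoff).
Labor force = 279.45 + 20.58 = 300.03 thousand.
Unemployment rate = 20.58 / 300.03 = 6.86%.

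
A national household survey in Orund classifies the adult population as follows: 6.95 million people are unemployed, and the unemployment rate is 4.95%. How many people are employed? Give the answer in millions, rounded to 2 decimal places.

Labor force = U / u = 6.95 / 0.0495 ≈ 140.40 million.
Employed = labor force − unemployed = 140.40 − 6.95 = 133.45 million.

About 133.45 million are employed.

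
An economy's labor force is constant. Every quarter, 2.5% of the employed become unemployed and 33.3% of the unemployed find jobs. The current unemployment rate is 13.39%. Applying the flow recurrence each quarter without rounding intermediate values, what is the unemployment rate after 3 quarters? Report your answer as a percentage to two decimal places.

With a fixed labor force, u_{t+1} = u_t + s·(1−u_t) − f·u_t = u_t·(1−s−f) + s.
Here 1−s−f = 0.642 and s = 0.025.
u_1 = 0.133900 × 0.642 + 0.025 = 0.110964.
u_2 = 0.110964 × 0.642 + 0.025 = 0.096239.
u_3 = 0.096239 × 0.642 + 0.025 = 0.086785.

Unemployment rate after three quarters ≈ 8.68%.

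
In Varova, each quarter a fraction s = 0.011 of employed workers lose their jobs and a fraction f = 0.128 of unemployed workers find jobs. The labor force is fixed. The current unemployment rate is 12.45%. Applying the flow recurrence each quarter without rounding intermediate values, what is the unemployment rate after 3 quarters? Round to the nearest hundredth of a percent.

Unemployment rate after three quarters ≈ 10.81%.

With a fixed labor force, u_{t+1} = u_t + s·(1−u_t) − f·u_t = u_t·(1−s−f) + s.
Here 1−s−f = 0.861 and s = 0.011.
u_1 = 0.124500 × 0.861 + 0.011 = 0.118194.
u_2 = 0.118194 × 0.861 + 0.011 = 0.112765.
u_3 = 0.112765 × 0.861 + 0.011 = 0.108091.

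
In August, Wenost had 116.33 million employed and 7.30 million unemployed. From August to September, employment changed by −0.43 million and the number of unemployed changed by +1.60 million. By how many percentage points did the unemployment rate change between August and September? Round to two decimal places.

August: labor force = 116.33 + 7.30 = 123.63; u = 7.30/123.63 = 5.90%.
September: labor force = 115.90 + 8.90 = 124.80; u = 8.90/124.80 = 7.13%.
Change = 7.13% − 5.90% = +1.23 pp.

The unemployment rate changed by +1.23 percentage points.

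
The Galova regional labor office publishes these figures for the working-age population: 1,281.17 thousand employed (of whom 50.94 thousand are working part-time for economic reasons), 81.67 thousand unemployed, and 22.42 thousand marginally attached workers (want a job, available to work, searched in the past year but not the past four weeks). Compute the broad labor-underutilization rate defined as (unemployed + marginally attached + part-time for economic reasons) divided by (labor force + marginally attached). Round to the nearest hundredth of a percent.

Broad underutilization rate ≈ 11.19%.

Labor force = 1,281.17 + 81.67 = 1,362.84 thousand.
Numerator = 81.67 + 22.42 + 50.94 = 155.03 thousand.
Denominator = 1,362.84 + 22.42 = 1,385.26 thousand.
Broad rate = 155.03 / 1,385.26 = 11.19%.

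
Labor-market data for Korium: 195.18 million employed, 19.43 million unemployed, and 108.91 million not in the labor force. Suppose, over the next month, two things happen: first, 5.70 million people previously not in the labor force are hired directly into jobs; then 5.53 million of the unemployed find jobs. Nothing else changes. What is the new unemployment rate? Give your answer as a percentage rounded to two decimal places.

Initially, labor force = 195.18 + 19.43 = 214.61 million, so u = 19.43/214.61 = 9.05%.
After the first change, employed and labor force both rise by 5.70; unemployed unchanged → E = 200.88, U = 19.43, labor force = 220.31 million.
After the second change, unemployed falls and employed rises by 5.53; labor force unchanged → E = 206.41, U = 13.90, labor force = 220.31 million.
New unemployment rate = 13.90 / 220.31 = 6.31%.

New unemployment rate ≈ 6.31%.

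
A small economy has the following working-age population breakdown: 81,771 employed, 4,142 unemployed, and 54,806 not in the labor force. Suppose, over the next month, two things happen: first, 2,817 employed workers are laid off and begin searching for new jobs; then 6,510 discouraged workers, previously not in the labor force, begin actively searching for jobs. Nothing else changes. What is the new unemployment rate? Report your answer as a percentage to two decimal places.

Initially, labor force = 81,771 + 4,142 = 85,913, so u = 4,142/85,913 = 4.82%.
After the first change, employed falls and unemployed rises by 2,817; labor force unchanged → E = 78,954, U = 6,959, labor force = 85,913.
After the second change, unemployed and labor force both rise by 6,510 → E = 78,954, U = 13,469, labor force = 92,423.
New unemployment rate = 13,469 / 92,423 = 14.57%.

New unemployment rate ≈ 14.57%.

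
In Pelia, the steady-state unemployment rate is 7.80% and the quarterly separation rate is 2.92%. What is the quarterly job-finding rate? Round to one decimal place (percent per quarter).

From u* = s/(s+f): f = s·(1−u)/u.
f = 2.92 × (1 − 0.0780) / 0.0780 = 2.6922 / 0.0780 ≈ 34.5% per quarter.

Job-finding rate ≈ 34.5% per quarter.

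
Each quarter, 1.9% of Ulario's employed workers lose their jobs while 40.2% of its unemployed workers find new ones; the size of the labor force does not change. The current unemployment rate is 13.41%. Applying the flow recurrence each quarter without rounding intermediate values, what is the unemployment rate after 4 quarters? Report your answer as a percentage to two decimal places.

Unemployment rate after four quarters ≈ 5.51%.

With a fixed labor force, u_{t+1} = u_t + s·(1−u_t) − f·u_t = u_t·(1−s−f) + s.
Here 1−s−f = 0.579 and s = 0.019.
u_1 = 0.134100 × 0.579 + 0.019 = 0.096644.
u_2 = 0.096644 × 0.579 + 0.019 = 0.074957.
u_3 = 0.074957 × 0.579 + 0.019 = 0.062400.
u_4 = 0.062400 × 0.579 + 0.019 = 0.055130.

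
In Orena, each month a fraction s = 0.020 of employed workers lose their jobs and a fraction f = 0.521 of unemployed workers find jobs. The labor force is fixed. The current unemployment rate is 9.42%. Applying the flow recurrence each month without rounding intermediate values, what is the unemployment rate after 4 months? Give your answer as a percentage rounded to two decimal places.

With a fixed labor force, u_{t+1} = u_t + s·(1−u_t) − f·u_t = u_t·(1−s−f) + s.
Here 1−s−f = 0.459 and s = 0.020.
u_1 = 0.094200 × 0.459 + 0.020 = 0.063238.
u_2 = 0.063238 × 0.459 + 0.020 = 0.049026.
u_3 = 0.049026 × 0.459 + 0.020 = 0.042503.
u_4 = 0.042503 × 0.459 + 0.020 = 0.039509.

Unemployment rate after four months ≈ 3.95%.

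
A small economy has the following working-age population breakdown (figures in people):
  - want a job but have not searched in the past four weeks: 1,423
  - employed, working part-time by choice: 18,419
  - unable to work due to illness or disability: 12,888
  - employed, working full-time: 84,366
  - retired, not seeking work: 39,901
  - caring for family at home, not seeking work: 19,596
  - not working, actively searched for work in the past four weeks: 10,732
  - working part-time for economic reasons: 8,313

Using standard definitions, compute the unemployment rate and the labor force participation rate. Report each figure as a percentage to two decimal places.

Employed = 18,419 + 84,366 + 8,313 = 111,098 (anyone who worked, including part-time for economic reasons, counts as employed).
Unemployed = 10,732.
Labor force = 111,098 + 10,732 = 121,830.
Not in labor force = 1,423 + 12,888 + 39,901 + 19,596 = 73,808 (those not working and not actively searching are outside the labor force — including those who want a job but have given up searching).
Civilian working-age population = 121,830 + 73,808 = 195,638.
Unemployment rate = 10,732 / 121,830 = 8.81%.
Labor force participation rate = 121,830 / 195,638 = 62.27%.

Unemployment rate ≈ 8.81%; labor force participation rate ≈ 62.27%.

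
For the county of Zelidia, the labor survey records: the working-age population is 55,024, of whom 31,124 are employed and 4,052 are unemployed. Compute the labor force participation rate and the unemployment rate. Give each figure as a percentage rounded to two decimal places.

Labor force participation rate ≈ 63.93%; unemployment rate ≈ 11.52%.

Labor force = employed + unemployed = 31,124 + 4,052 = 35,176.
Unemployment rate = 4,052 / 35,176 = 11.52%.
Labor force participation rate = 35,176 / 55,024 = 63.93%.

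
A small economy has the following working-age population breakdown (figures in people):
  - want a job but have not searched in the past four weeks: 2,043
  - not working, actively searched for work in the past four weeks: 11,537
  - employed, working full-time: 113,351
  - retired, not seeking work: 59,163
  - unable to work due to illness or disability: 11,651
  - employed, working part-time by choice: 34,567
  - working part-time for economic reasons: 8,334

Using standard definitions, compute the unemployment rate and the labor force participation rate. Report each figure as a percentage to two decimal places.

Employed = 113,351 + 34,567 + 8,334 = 156,252 (anyone who worked, including part-time for economic reasons, counts as employed).
Unemployed = 11,537.
Labor force = 156,252 + 11,537 = 167,789.
Not in labor force = 2,043 + 59,163 + 11,651 = 72,857 (those not working and not actively searching are outside the labor force — including those who want a job but have given up searching).
Civilian working-age population = 167,789 + 72,857 = 240,646.
Unemployment rate = 11,537 / 167,789 = 6.88%.
Labor force participation rate = 167,789 / 240,646 = 69.72%.

Unemployment rate ≈ 6.88%; labor force participation rate ≈ 69.72%.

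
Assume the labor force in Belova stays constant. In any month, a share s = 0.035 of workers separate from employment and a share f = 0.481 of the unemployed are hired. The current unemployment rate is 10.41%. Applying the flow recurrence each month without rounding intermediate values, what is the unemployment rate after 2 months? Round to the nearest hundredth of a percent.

Unemployment rate after two months ≈ 7.63%.

With a fixed labor force, u_{t+1} = u_t + s·(1−u_t) − f·u_t = u_t·(1−s−f) + s.
Here 1−s−f = 0.484 and s = 0.035.
u_1 = 0.104100 × 0.484 + 0.035 = 0.085384.
u_2 = 0.085384 × 0.484 + 0.035 = 0.076326.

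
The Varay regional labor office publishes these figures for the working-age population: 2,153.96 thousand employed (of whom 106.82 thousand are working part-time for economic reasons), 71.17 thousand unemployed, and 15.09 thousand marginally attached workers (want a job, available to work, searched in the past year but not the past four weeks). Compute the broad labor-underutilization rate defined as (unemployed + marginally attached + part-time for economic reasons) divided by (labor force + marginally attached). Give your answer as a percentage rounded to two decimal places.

Labor force = 2,153.96 + 71.17 = 2,225.13 thousand.
Numerator = 71.17 + 15.09 + 106.82 = 193.08 thousand.
Denominator = 2,225.13 + 15.09 = 2,240.22 thousand.
Broad rate = 193.08 / 2,240.22 = 8.62%.

Broad underutilization rate ≈ 8.62%.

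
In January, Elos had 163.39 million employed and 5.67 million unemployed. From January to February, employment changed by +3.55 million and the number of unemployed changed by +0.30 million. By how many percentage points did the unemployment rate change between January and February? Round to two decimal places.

January: labor force = 163.39 + 5.67 = 169.06; u = 5.67/169.06 = 3.35%.
February: labor force = 166.94 + 5.97 = 172.91; u = 5.97/172.91 = 3.45%.
Change = 3.45% − 3.35% = +0.10 pp.

The unemployment rate changed by +0.10 percentage points.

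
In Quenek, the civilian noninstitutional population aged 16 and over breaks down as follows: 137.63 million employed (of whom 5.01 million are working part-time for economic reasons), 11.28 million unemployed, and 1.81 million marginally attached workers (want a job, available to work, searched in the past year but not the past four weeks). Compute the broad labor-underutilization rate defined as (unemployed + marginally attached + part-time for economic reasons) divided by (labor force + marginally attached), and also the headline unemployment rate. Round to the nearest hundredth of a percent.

Broad underutilization rate ≈ 12.01%; headline unemployment rate ≈ 7.58%.

Labor force = 137.63 + 11.28 = 148.91 million.
Numerator = 11.28 + 1.81 + 5.01 = 18.10 million.
Denominator = 148.91 + 1.81 = 150.72 million.
Broad rate = 18.10 / 150.72 = 12.01%.
Headline unemployment rate = 11.28 / 148.91 = 7.58%.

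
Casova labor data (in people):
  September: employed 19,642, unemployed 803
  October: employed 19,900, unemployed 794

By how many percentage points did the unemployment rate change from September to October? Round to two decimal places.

The unemployment rate changed by −0.09 percentage points.

September: labor force = 19,642 + 803 = 20,445; u = 803/20,445 = 3.93%.
October: labor force = 19,900 + 794 = 20,694; u = 794/20,694 = 3.84%.
Change = 3.84% − 3.93% = −0.09 pp.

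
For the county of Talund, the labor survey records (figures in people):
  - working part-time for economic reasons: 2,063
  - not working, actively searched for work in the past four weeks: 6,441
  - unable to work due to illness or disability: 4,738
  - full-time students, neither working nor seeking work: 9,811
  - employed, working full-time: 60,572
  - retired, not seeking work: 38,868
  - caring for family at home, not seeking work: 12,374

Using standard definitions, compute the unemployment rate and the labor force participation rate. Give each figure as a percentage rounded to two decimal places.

Unemployment rate ≈ 9.32%; labor force participation rate ≈ 51.22%.

Employed = 2,063 + 60,572 = 62,635 (anyone who worked, including part-time for economic reasons, counts as employed).
Unemployed = 6,441.
Labor force = 62,635 + 6,441 = 69,076.
Not in labor force = 4,738 + 9,811 + 38,868 + 12,374 = 65,791 (those not working and not actively searching are outside the labor force).
Civilian working-age population = 69,076 + 65,791 = 134,867.
Unemployment rate = 6,441 / 69,076 = 9.32%.
Labor force participation rate = 69,076 / 134,867 = 51.22%.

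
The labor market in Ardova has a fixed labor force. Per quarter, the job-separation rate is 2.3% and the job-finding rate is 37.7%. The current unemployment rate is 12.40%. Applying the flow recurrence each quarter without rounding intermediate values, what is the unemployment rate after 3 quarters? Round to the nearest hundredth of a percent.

With a fixed labor force, u_{t+1} = u_t + s·(1−u_t) − f·u_t = u_t·(1−s−f) + s.
Here 1−s−f = 0.600 and s = 0.023.
u_1 = 0.124000 × 0.600 + 0.023 = 0.097400.
u_2 = 0.097400 × 0.600 + 0.023 = 0.081440.
u_3 = 0.081440 × 0.600 + 0.023 = 0.071864.

Unemployment rate after three quarters ≈ 7.19%.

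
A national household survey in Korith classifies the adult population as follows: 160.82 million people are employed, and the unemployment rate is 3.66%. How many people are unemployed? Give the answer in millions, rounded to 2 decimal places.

Let U be the number unemployed. The labor force is E + U, and U/(E+U) = 0.0366.
So U = 0.0366 × 160.82 / (1 − 0.0366) = 5.8860 / 0.9634 ≈ 6.11 million.

About 6.11 million are unemployed.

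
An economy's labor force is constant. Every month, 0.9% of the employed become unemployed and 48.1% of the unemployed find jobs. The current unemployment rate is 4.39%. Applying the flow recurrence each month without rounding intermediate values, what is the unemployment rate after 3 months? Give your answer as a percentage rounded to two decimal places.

With a fixed labor force, u_{t+1} = u_t + s·(1−u_t) − f·u_t = u_t·(1−s−f) + s.
Here 1−s−f = 0.510 and s = 0.009.
u_1 = 0.043900 × 0.510 + 0.009 = 0.031389.
u_2 = 0.031389 × 0.510 + 0.009 = 0.025008.
u_3 = 0.025008 × 0.510 + 0.009 = 0.021754.

Unemployment rate after three months ≈ 2.18%.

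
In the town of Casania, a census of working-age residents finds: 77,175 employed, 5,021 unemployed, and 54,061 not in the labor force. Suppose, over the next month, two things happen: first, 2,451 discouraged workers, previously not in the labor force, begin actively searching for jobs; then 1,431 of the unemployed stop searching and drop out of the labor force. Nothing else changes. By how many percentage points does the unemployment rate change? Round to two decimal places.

The unemployment rate changes by +1.15 percentage points.

Initially, labor force = 77,175 + 5,021 = 82,196, so u = 5,021/82,196 = 6.11%.
After the first change, unemployed and labor force both rise by 2,451 → E = 77,175, U = 7,472, labor force = 84,647.
After the second change, unemployed and labor force both fall by 1,431 → E = 77,175, U = 6,041, labor force = 83,216.
New unemployment rate = 6,041 / 83,216 = 7.26%.
Change = 7.26% − 6.11% = +1.15 percentage points.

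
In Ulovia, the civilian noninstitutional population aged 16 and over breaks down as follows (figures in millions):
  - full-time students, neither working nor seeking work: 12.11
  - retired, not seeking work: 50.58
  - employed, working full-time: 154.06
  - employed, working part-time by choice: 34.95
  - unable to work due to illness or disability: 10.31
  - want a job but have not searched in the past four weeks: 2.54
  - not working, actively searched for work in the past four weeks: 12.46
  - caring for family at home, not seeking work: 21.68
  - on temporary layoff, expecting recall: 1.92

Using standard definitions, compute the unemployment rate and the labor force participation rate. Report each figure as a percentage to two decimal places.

Employed = 154.06 + 34.95 = 189.01 million.
Unemployed = 12.46 + 1.92 = 14.38 million (jobless and actively searching, or on temporary layoff).
Labor force = 189.01 + 14.38 = 203.39 million.
Not in labor force = 12.11 + 50.58 + 10.31 + 2.54 + 21.68 = 97.22 million (those not working and not actively searching are outside the labor force — including those who want a job but have given up searching).
Civilian working-age population = 203.39 + 97.22 = 300.61 million.
Unemployment rate = 14.38 / 203.39 = 7.07%.
Labor force participation rate = 203.39 / 300.61 = 67.66%.

Unemployment rate ≈ 7.07%; labor force participation rate ≈ 67.66%.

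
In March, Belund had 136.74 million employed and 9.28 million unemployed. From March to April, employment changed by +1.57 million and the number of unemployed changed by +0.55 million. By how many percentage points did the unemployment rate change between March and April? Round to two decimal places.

March: labor force = 136.74 + 9.28 = 146.02; u = 9.28/146.02 = 6.36%.
April: labor force = 138.31 + 9.83 = 148.14; u = 9.83/148.14 = 6.64%.
Change = 6.64% − 6.36% = +0.28 pp.

The unemployment rate changed by +0.28 percentage points.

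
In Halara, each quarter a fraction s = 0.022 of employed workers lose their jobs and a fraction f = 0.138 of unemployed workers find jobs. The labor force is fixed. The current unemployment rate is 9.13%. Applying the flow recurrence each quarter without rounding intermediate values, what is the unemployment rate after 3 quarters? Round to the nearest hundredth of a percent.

Unemployment rate after three quarters ≈ 11.01%.

With a fixed labor force, u_{t+1} = u_t + s·(1−u_t) − f·u_t = u_t·(1−s−f) + s.
Here 1−s−f = 0.840 and s = 0.022.
u_1 = 0.091300 × 0.840 + 0.022 = 0.098692.
u_2 = 0.098692 × 0.840 + 0.022 = 0.104901.
u_3 = 0.104901 × 0.840 + 0.022 = 0.110117.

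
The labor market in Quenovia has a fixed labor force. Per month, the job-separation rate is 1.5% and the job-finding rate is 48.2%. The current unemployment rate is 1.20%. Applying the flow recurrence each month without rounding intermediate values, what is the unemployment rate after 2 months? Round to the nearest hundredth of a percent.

Unemployment rate after two months ≈ 2.56%.

With a fixed labor force, u_{t+1} = u_t + s·(1−u_t) − f·u_t = u_t·(1−s−f) + s.
Here 1−s−f = 0.503 and s = 0.015.
u_1 = 0.012000 × 0.503 + 0.015 = 0.021036.
u_2 = 0.021036 × 0.503 + 0.015 = 0.025581.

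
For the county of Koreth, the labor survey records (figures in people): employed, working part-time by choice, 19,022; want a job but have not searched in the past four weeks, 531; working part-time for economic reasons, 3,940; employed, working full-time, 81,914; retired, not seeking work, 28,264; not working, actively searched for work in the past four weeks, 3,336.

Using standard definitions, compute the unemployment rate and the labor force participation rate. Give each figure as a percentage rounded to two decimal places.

Employed = 19,022 + 3,940 + 81,914 = 104,876 (anyone who worked, including part-time for economic reasons, counts as employed).
Unemployed = 3,336.
Labor force = 104,876 + 3,336 = 108,212.
Not in labor force = 531 + 28,264 = 28,795 (those not working and not actively searching are outside the labor force — including those who want a job but have given up searching).
Civilian working-age population = 108,212 + 28,795 = 137,007.
Unemployment rate = 3,336 / 108,212 = 3.08%.
Labor force participation rate = 108,212 / 137,007 = 78.98%.

Unemployment rate ≈ 3.08%; labor force participation rate ≈ 78.98%.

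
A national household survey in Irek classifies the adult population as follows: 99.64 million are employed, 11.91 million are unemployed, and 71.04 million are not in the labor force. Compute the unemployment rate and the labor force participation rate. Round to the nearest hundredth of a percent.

Unemployment rate ≈ 10.68%; labor force participation rate ≈ 61.09%.

Labor force = employed + unemployed = 99.64 + 11.91 = 111.55 million.
Working-age population = 111.55 + 71.04 = 182.59 million.
Unemployment rate = 11.91 / 111.55 = 10.68%.
Labor force participation rate = 111.55 / 182.59 = 61.09%.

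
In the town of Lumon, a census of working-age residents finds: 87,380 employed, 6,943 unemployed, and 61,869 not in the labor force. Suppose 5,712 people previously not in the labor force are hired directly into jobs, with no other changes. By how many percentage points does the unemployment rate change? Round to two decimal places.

The unemployment rate changes by −0.42 percentage points.

Initially, labor force = 87,380 + 6,943 = 94,323, so u = 6,943/94,323 = 7.36%.
After the change, employed and labor force both rise by 5,712; unemployed unchanged → E = 93,092, U = 6,943, labor force = 100,035.
New unemployment rate = 6,943 / 100,035 = 6.94%.
Change = 6.94% − 7.36% = −0.42 percentage points.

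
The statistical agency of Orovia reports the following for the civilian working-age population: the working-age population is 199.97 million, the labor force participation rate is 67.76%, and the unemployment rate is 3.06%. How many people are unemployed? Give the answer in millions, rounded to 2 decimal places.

Labor force = 0.6776 × 199.97 = 135.50 million.
Unemployed = 0.0306 × 135.50 ≈ 4.15 million.

About 4.15 million are unemployed.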